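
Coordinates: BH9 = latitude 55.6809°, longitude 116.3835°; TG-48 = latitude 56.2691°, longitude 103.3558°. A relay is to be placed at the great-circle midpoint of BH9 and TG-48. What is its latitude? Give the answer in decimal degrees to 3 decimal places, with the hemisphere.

56.147°N

Bx = cos φ₂ cos Δλ = 0.541000,  By = cos φ₂ sin Δλ = -0.125175
φₘ = atan2(sin φ₁ + sin φ₂, √((cos φ₁ + Bx)² + By²)) = 56.14687°
λₘ = λ₁ + atan2(By, cos φ₁ + Bx) = 109.91939°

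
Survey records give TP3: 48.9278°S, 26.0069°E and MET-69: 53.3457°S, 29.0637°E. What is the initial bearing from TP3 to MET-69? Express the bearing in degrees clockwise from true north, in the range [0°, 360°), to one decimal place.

Δλ = 3.0568°
y = sin Δλ · cos φ₂ = 0.031835
x = cos φ₁ sin φ₂ − sin φ₁ cos φ₂ cos Δλ = -0.077671
θ = atan2(y, x) = 157.7129° → 157.7129° (mod 360°)

157.7°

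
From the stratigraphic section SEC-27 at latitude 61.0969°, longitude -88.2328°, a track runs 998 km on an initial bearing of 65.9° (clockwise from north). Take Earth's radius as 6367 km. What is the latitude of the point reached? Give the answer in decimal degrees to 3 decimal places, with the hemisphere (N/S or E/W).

63.575°N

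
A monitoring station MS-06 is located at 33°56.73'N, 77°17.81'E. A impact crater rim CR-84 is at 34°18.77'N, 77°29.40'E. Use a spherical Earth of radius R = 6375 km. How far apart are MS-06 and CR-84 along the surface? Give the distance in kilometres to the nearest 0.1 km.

44.6 km

MS-06: φ = +33.94550°, λ = +77.29683°
CR-84: φ = +34.31283°, λ = +77.49000°
Δφ = 0.3673°,  Δλ = 0.1932°
a = sin²(Δφ/2) + cos φ₁ cos φ₂ sin²(Δλ/2) = 0.000012
c = 2·arcsin(√a) = 0.006992 rad = 0.4006°
d = R·c = 6375 × 0.006992 = 44.6 km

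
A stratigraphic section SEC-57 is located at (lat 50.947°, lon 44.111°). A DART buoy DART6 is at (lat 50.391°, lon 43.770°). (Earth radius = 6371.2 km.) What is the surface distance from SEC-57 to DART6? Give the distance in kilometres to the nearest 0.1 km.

66.3 km

Δφ = -0.5560°,  Δλ = -0.3410°
a = sin²(Δφ/2) + cos φ₁ cos φ₂ sin²(Δλ/2) = 0.000027
c = 2·arcsin(√a) = 0.010411 rad = 0.5965°
d = R·c = 6371.2 × 0.010411 = 66.3 km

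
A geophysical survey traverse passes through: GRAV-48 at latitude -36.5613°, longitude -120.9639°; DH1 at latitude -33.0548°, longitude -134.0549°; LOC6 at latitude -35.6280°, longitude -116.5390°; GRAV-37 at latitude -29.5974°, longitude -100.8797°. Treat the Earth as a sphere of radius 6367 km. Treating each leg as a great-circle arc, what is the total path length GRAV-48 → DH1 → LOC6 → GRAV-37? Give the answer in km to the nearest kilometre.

4494 km

GRAV-48→DH1: c = 0.197134 rad, d = 1255.15 km
DH1→LOC6: c = 0.256026 rad, d = 1630.12 km
LOC6→GRAV-37: c = 0.252729 rad, d = 1609.12 km
Total = 1255.15 + 1630.12 + 1609.12 = 4494.39 km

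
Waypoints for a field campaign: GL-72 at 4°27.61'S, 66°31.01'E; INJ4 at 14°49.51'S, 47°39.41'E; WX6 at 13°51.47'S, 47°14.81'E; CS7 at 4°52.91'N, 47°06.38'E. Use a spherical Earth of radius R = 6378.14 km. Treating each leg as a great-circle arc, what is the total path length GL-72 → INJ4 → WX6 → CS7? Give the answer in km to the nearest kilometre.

4569 km

GL-72: φ = -4.46017°, λ = +66.51683°
INJ4: φ = -14.82517°, λ = +47.65683°
WX6: φ = -13.85783°, λ = +47.24683°
CS7: φ = +4.88183°, λ = +47.10633°
GL-72→INJ4: c = 0.371077 rad, d = 2366.78 km
INJ4→WX6: c = 0.018251 rad, d = 116.41 km
WX6→CS7: c = 0.327078 rad, d = 2086.15 km
Total = 2366.78 + 116.41 + 2086.15 = 4569.34 km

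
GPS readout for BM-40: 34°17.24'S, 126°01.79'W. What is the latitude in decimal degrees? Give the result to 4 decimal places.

34° + 17.24′/60 = 34 + 0.28733 = 34.2873°

34.2873°S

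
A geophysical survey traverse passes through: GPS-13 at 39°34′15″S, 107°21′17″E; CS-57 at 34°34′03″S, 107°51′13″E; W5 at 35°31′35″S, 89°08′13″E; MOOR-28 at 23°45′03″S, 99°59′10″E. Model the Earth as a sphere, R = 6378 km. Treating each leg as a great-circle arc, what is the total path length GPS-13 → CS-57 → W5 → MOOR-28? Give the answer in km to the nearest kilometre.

GPS-13: φ = -39.57083°, λ = +107.35472°
CS-57: φ = -34.56750°, λ = +107.85361°
W5: φ = -35.52639°, λ = +89.13694°
MOOR-28: φ = -23.75083°, λ = +99.98611°
GPS-13→CS-57: c = 0.087600 rad, d = 558.71 km
CS-57→W5: c = 0.267558 rad, d = 1706.49 km
W5→MOOR-28: c = 0.262902 rad, d = 1676.79 km
Total = 558.71 + 1706.49 + 1676.79 = 3941.99 km

3942 km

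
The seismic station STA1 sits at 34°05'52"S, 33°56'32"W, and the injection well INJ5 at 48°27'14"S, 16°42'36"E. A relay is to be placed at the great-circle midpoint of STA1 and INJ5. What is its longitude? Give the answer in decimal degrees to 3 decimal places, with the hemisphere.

STA1: φ = -34.09778°, λ = -33.94222°
INJ5: φ = -48.45389°, λ = +16.71000°
Bx = cos φ₂ cos Δλ = 0.420500,  By = cos φ₂ sin Δλ = 0.512878
φₘ = atan2(sin φ₁ + sin φ₂, √((cos φ₁ + Bx)² + By²)) = -44.12116°
λₘ = λ₁ + atan2(By, cos φ₁ + Bx) = -11.61093°

11.611°W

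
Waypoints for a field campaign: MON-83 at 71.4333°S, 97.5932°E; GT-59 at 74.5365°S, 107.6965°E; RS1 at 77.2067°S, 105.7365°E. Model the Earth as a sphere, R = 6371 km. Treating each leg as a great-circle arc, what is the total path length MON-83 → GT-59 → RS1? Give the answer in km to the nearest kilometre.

777 km

MON-83→GT-59: c = 0.074621 rad, d = 475.41 km
GT-59→RS1: c = 0.047339 rad, d = 301.60 km
Total = 475.41 + 301.60 = 777.01 km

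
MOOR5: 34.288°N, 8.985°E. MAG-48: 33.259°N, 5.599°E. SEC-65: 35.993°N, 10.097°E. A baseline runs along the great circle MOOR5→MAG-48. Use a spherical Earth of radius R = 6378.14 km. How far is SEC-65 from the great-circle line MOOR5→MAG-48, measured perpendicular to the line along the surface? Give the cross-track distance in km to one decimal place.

δ₁₃ = central angle MOOR5→SEC-65 = 0.033725 rad  (haversine)
θ₁₃ = bearing MOOR5→SEC-65 = 27.754°,  θ₁₂ = bearing MOOR5→MAG-48 = 250.865°
dₓₜ = R·arcsin(sin δ₁₃ · sin(θ₁₃ − θ₁₂)) = 6378.14·arcsin(0.03372·sin(-223.111°)) = 146.988 km
|dₓₜ| = 146.988 km

147.0 km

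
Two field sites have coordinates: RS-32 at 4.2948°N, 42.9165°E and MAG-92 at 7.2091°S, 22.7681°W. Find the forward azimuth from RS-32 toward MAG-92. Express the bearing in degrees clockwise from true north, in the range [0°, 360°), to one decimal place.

Δλ = -65.6846°
y = sin Δλ · cos φ₂ = -0.904089
x = cos φ₁ sin φ₂ − sin φ₁ cos φ₂ cos Δλ = -0.155731
θ = atan2(y, x) = -99.7734° → 260.2266° (mod 360°)

260.2°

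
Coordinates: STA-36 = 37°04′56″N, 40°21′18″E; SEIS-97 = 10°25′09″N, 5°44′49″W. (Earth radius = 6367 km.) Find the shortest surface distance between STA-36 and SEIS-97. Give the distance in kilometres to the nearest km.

5470 km

STA-36: φ = +37.08222°, λ = +40.35500°
SEIS-97: φ = +10.41917°, λ = -5.74694°
Δφ = -26.6631°,  Δλ = -46.1019°
a = sin²(Δφ/2) + cos φ₁ cos φ₂ sin²(Δλ/2) = 0.173460
c = 2·arcsin(√a) = 0.859152 rad = 49.2258°
d = R·c = 6367 × 0.859152 = 5470.2 km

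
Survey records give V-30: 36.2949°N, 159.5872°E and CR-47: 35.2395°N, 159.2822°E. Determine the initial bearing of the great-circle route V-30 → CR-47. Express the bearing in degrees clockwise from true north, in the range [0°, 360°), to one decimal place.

Δλ = -0.3050°
y = sin Δλ · cos φ₂ = -0.004348
x = cos φ₁ sin φ₂ − sin φ₁ cos φ₂ cos Δλ = -0.018412
θ = atan2(y, x) = -166.7140° → 193.2860° (mod 360°)

193.3°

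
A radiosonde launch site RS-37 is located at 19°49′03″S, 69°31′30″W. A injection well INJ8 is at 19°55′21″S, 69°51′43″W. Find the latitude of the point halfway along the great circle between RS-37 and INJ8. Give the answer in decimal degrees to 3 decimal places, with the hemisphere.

RS-37: φ = -19.81750°, λ = -69.52500°
INJ8: φ = -19.92250°, λ = -69.86194°
Bx = cos φ₂ cos Δλ = 0.940138,  By = cos φ₂ sin Δλ = -0.005529
φₘ = atan2(sin φ₁ + sin φ₂, √((cos φ₁ + Bx)² + By²)) = -19.87008°
λₘ = λ₁ + atan2(By, cos φ₁ + Bx) = -69.69342°

19.870°S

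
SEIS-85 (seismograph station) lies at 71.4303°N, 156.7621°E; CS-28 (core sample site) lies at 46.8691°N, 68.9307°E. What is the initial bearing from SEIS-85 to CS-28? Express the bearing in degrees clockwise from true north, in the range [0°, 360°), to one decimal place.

Δλ = -87.8314°
y = sin Δλ · cos φ₂ = -0.683178
x = cos φ₁ sin φ₂ − sin φ₁ cos φ₂ cos Δλ = 0.207885
θ = atan2(y, x) = -73.0754° → 286.9246° (mod 360°)

286.9°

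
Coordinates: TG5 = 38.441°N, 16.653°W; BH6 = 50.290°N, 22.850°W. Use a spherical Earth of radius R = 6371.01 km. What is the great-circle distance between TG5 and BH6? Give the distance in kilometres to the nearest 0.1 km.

Δφ = 11.8490°,  Δλ = -6.1970°
a = sin²(Δφ/2) + cos φ₁ cos φ₂ sin²(Δλ/2) = 0.012116
c = 2·arcsin(√a) = 0.220592 rad = 12.6390°
d = R·c = 6371.01 × 0.220592 = 1405.4 km

1405.4 km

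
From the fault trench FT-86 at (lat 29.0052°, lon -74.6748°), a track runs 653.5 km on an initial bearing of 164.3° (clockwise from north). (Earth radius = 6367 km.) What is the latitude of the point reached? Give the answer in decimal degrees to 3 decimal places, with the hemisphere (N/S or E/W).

23.333°N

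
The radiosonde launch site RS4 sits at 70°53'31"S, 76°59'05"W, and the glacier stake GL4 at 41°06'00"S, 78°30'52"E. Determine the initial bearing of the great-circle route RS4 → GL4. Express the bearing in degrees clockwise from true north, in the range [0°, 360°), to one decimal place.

160.1°

RS4: φ = -70.89194°, λ = -76.98472°
GL4: φ = -41.10000°, λ = +78.51444°
Δλ = 155.4992°
y = sin Δλ · cos φ₂ = 0.312508
x = cos φ₁ sin φ₂ − sin φ₁ cos φ₂ cos Δλ = -0.863121
θ = atan2(y, x) = 160.0963° → 160.0963° (mod 360°)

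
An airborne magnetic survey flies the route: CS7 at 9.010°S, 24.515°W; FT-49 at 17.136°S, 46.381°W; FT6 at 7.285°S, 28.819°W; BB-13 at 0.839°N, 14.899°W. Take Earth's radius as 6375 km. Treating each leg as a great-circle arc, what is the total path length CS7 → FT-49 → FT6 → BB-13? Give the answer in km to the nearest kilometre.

6523 km

CS7→FT-49: c = 0.397429 rad, d = 2533.61 km
FT-49→FT6: c = 0.345000 rad, d = 2199.37 km
FT6→BB-13: c = 0.280788 rad, d = 1790.03 km
Total = 2533.61 + 2199.37 + 1790.03 = 6523.01 km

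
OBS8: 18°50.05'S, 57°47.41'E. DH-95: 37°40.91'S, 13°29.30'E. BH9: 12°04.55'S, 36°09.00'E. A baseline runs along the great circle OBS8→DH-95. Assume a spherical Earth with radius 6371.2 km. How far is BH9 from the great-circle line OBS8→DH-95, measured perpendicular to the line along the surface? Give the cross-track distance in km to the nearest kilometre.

1858 km

OBS8: φ = -18.83417°, λ = +57.79017°
DH-95: φ = -37.68183°, λ = +13.48833°
BH9: φ = -12.07583°, λ = +36.15000°
δ₁₃ = central angle OBS8→BH9 = 0.382272 rad  (haversine)
θ₁₃ = bearing OBS8→BH9 = 284.823°,  θ₁₂ = bearing OBS8→DH-95 = 234.403°
dₓₜ = R·arcsin(sin δ₁₃ · sin(θ₁₃ − θ₁₂)) = 6371.2·arcsin(0.37303·sin(50.420°)) = 1857.993 km
|dₓₜ| = 1857.993 km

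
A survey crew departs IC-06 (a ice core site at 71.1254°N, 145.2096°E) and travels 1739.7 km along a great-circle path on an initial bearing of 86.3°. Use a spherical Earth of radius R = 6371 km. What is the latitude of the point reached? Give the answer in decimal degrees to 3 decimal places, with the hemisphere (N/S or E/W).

66.463°N

δ = d/R = 1739.7/6371 = 0.273065 rad
φ₂ = arcsin(sin φ₁ cos δ + cos φ₁ sin δ cos θ)
   = arcsin(0.94623·0.96295 + 0.32350·0.26968·0.06453) = 66.46263°
λ₂ = λ₁ + atan2(sin θ sin δ cos φ₁, cos δ − sin φ₁ sin φ₂) = -172.42114°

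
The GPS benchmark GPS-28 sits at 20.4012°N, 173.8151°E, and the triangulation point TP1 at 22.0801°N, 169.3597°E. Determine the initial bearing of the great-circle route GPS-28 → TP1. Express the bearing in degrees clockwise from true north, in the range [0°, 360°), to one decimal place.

Δλ = -4.4554°
y = sin Δλ · cos φ₂ = -0.071986
x = cos φ₁ sin φ₂ − sin φ₁ cos φ₂ cos Δλ = 0.030274
θ = atan2(y, x) = -67.1903° → 292.8097° (mod 360°)

292.8°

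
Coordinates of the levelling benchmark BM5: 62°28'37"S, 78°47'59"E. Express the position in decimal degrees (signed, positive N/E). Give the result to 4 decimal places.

-62.4769°, +78.7997°

lat: 62.4769° S → -62.4769°
lon: 78.7997° E → +78.7997°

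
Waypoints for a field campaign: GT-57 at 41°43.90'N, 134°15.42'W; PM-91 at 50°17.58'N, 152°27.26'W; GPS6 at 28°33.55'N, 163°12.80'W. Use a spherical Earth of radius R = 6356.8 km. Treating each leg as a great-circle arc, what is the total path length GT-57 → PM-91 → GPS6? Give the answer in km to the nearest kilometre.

4262 km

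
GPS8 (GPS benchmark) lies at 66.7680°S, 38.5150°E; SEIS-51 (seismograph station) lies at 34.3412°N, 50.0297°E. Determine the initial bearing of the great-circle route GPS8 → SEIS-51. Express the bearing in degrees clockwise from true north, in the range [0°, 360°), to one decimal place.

9.7°

Δλ = 11.5147°
y = sin Δλ · cos φ₂ = 0.164824
x = cos φ₁ sin φ₂ − sin φ₁ cos φ₂ cos Δλ = 0.965991
θ = atan2(y, x) = 9.6830° → 9.6830° (mod 360°)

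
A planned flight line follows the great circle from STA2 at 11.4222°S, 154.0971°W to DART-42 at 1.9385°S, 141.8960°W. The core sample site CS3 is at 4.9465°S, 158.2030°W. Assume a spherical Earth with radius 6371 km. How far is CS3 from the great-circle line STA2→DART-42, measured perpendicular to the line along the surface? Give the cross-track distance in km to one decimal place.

847.0 km

δ₁₃ = central angle STA2→CS3 = 0.133415 rad  (haversine)
θ₁₃ = bearing STA2→CS3 = 327.570°,  θ₁₂ = bearing STA2→DART-42 = 52.805°
dₓₜ = R·arcsin(sin δ₁₃ · sin(θ₁₃ − θ₁₂)) = 6371·arcsin(0.13302·sin(274.765°)) = -847.032 km
|dₓₜ| = 847.032 km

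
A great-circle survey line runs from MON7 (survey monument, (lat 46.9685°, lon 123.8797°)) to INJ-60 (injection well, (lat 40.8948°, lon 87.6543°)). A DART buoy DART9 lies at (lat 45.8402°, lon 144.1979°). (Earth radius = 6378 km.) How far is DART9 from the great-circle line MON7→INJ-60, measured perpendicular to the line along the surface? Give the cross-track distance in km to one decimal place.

δ₁₃ = central angle MON7→DART9 = 0.244634 rad  (haversine)
θ₁₃ = bearing MON7→DART9 = 87.161°,  θ₁₂ = bearing MON7→INJ-60 = 270.129°
dₓₜ = R·arcsin(sin δ₁₃ · sin(θ₁₃ − θ₁₂)) = 6378·arcsin(0.24220·sin(-182.967°)) = 79.965 km
|dₓₜ| = 79.965 km

80.0 km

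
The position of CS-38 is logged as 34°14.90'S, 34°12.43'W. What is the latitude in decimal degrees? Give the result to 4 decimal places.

34.2483°S

34° + 14.90′/60 = 34 + 0.24833 = 34.2483°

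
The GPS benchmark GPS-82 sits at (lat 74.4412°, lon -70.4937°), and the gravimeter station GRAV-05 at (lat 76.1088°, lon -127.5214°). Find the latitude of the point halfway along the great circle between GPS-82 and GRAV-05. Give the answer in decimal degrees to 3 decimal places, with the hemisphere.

Bx = cos φ₂ cos Δλ = 0.130659,  By = cos φ₂ sin Δλ = -0.201410
φₘ = atan2(sin φ₁ + sin φ₂, √((cos φ₁ + Bx)² + By²)) = 76.99080°
λₘ = λ₁ + atan2(By, cos φ₁ + Bx) = -97.28436°

76.991°N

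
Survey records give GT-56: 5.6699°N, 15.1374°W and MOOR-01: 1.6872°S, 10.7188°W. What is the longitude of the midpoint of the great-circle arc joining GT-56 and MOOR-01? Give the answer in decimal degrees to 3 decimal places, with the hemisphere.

Bx = cos φ₂ cos Δλ = 0.996596,  By = cos φ₂ sin Δλ = 0.077009
φₘ = atan2(sin φ₁ + sin φ₂, √((cos φ₁ + Bx)² + By²)) = 1.99283°
λₘ = λ₁ + atan2(By, cos φ₁ + Bx) = -12.92316°

12.923°W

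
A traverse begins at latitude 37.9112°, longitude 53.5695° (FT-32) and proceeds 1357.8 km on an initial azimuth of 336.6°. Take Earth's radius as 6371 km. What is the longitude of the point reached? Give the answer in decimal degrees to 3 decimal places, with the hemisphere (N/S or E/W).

δ = d/R = 1357.8/6371 = 0.213122 rad
φ₂ = arcsin(sin φ₁ cos δ + cos φ₁ sin δ cos θ)
   = arcsin(0.61444·0.97738 + 0.78896·0.21151·0.91775) = 48.91093°
λ₂ = λ₁ + atan2(sin θ sin δ cos φ₁, cos δ − sin φ₁ sin φ₂) = 46.22636°

46.226°E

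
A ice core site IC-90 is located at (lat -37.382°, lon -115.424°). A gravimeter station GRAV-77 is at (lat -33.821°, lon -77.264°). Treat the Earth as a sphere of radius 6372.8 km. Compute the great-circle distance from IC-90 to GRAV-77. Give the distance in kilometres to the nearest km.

3450 km

Δφ = 3.5610°,  Δλ = 38.1600°
a = sin²(Δφ/2) + cos φ₁ cos φ₂ sin²(Δλ/2) = 0.071505
c = 2·arcsin(√a) = 0.541398 rad = 31.0198°
d = R·c = 6372.8 × 0.541398 = 3450.2 km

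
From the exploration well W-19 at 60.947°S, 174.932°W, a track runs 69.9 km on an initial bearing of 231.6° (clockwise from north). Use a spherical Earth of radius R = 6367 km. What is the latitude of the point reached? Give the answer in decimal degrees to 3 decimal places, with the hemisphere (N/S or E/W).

δ = d/R = 69.9/6367 = 0.010978 rad
φ₂ = arcsin(sin φ₁ cos δ + cos φ₁ sin δ cos θ)
   = arcsin(-0.87417·0.99994 + 0.48562·0.01098·-0.62115) = -61.33385°
λ₂ = λ₁ + atan2(sin θ sin δ cos φ₁, cos δ − sin φ₁ sin φ₂) = -175.95966°

61.334°S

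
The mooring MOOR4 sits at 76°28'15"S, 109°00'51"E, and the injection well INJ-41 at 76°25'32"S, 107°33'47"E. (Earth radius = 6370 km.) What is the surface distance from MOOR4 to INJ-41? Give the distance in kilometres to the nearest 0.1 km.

38.1 km

MOOR4: φ = -76.47083°, λ = +109.01417°
INJ-41: φ = -76.42556°, λ = +107.56306°
Δφ = 0.0453°,  Δλ = -1.4511°
a = sin²(Δφ/2) + cos φ₁ cos φ₂ sin²(Δλ/2) = 0.000009
c = 2·arcsin(√a) = 0.005987 rad = 0.3430°
d = R·c = 6370 × 0.005987 = 38.1 km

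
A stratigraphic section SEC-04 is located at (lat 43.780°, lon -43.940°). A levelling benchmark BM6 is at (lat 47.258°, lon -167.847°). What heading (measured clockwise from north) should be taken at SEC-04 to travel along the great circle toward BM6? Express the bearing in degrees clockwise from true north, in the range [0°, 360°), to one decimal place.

Δλ = -123.9070°
y = sin Δλ · cos φ₂ = -0.563282
x = cos φ₁ sin φ₂ − sin φ₁ cos φ₂ cos Δλ = 0.792207
θ = atan2(y, x) = -35.4139° → 324.5861° (mod 360°)

324.6°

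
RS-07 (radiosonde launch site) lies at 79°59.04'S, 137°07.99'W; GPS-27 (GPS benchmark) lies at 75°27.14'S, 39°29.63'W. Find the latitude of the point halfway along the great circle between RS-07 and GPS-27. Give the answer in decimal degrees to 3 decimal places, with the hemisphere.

81.671°S

RS-07: φ = -79.98400°, λ = -137.13317°
GPS-27: φ = -75.45233°, λ = -39.49383°
Bx = cos φ₂ cos Δλ = -0.033392,  By = cos φ₂ sin Δλ = 0.248956
φₘ = atan2(sin φ₁ + sin φ₂, √((cos φ₁ + Bx)² + By²)) = -81.67088°
λₘ = λ₁ + atan2(By, cos φ₁ + Bx) = -76.57715°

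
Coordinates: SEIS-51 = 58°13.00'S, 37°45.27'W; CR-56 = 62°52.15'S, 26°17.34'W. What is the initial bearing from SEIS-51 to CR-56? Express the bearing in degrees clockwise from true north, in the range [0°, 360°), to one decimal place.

134.4°

SEIS-51: φ = -58.21667°, λ = -37.75450°
CR-56: φ = -62.86917°, λ = -26.28900°
Δλ = 11.4655°
y = sin Δλ · cos φ₂ = 0.090647
x = cos φ₁ sin φ₂ − sin φ₁ cos φ₂ cos Δλ = -0.088848
θ = atan2(y, x) = 134.4256° → 134.4256° (mod 360°)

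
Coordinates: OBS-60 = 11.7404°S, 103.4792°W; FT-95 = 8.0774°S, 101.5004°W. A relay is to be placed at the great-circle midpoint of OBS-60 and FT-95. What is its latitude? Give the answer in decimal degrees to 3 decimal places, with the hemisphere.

9.910°S

Bx = cos φ₂ cos Δλ = 0.989489,  By = cos φ₂ sin Δλ = 0.034187
φₘ = atan2(sin φ₁ + sin φ₂, √((cos φ₁ + Bx)² + By²)) = -9.91035°
λₘ = λ₁ + atan2(By, cos φ₁ + Bx) = -102.48427°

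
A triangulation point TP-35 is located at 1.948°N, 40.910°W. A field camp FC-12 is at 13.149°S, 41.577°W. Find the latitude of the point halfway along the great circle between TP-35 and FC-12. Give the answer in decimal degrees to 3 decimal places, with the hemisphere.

5.601°S

Bx = cos φ₂ cos Δλ = 0.973716,  By = cos φ₂ sin Δλ = -0.011336
φₘ = atan2(sin φ₁ + sin φ₂, √((cos φ₁ + Bx)² + By²)) = -5.60059°
λₘ = λ₁ + atan2(By, cos φ₁ + Bx) = -41.23917°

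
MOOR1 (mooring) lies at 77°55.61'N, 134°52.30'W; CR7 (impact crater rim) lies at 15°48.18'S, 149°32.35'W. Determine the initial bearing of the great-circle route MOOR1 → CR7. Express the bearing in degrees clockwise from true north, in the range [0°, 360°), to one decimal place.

194.1°

MOOR1: φ = +77.92683°, λ = -134.87167°
CR7: φ = -15.80300°, λ = -149.53917°
Δλ = -14.6675°
y = sin Δλ · cos φ₂ = -0.243639
x = cos φ₁ sin φ₂ − sin φ₁ cos φ₂ cos Δλ = -0.967219
θ = atan2(y, x) = -165.8615° → 194.1385° (mod 360°)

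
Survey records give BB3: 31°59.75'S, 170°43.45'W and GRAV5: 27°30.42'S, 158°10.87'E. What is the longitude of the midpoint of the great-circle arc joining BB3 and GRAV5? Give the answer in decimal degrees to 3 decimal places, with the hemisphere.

173.371°E

BB3: φ = -31.99583°, λ = -170.72417°
GRAV5: φ = -27.50700°, λ = +158.18117°
Bx = cos φ₂ cos Δλ = 0.759513,  By = cos φ₂ sin Δλ = -0.458071
φₘ = atan2(sin φ₁ + sin φ₂, √((cos φ₁ + Bx)² + By²)) = -30.67969°
λₘ = λ₁ + atan2(By, cos φ₁ + Bx) = 173.37141°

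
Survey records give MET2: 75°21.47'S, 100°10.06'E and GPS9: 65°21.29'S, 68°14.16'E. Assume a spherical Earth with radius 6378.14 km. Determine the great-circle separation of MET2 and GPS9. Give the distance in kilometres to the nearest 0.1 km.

MET2: φ = -75.35783°, λ = +100.16767°
GPS9: φ = -65.35483°, λ = +68.23600°
Δφ = 10.0030°,  Δλ = -31.9317°
a = sin²(Δφ/2) + cos φ₁ cos φ₂ sin²(Δλ/2) = 0.015576
c = 2·arcsin(√a) = 0.250260 rad = 14.3388°
d = R·c = 6378.14 × 0.250260 = 1596.2 km

1596.2 km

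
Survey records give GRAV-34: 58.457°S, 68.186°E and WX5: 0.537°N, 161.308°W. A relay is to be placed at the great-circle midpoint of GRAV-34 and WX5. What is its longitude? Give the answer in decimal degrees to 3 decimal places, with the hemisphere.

167.622°E

Bx = cos φ₂ cos Δλ = -0.649499,  By = cos φ₂ sin Δλ = 0.760305
φₘ = atan2(sin φ₁ + sin φ₂, √((cos φ₁ + Bx)² + By²)) = -47.55990°
λₘ = λ₁ + atan2(By, cos φ₁ + Bx) = 167.62217°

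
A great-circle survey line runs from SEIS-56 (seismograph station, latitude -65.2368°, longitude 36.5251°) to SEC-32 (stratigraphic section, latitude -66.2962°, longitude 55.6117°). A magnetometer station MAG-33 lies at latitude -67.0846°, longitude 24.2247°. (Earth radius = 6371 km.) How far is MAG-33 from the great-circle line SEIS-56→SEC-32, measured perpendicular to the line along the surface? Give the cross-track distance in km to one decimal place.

δ₁₃ = central angle SEIS-56→MAG-33 = 0.092380 rad  (haversine)
θ₁₃ = bearing SEIS-56→MAG-33 = 244.054°,  θ₁₂ = bearing SEIS-56→SEC-32 = 106.347°
dₓₜ = R·arcsin(sin δ₁₃ · sin(θ₁₃ − θ₁₂)) = 6371·arcsin(0.09225·sin(137.707°)) = 395.741 km
|dₓₜ| = 395.741 km

395.7 km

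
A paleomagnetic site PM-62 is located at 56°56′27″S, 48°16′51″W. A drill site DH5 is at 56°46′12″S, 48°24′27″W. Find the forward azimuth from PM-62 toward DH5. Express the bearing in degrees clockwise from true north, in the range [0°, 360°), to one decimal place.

337.9°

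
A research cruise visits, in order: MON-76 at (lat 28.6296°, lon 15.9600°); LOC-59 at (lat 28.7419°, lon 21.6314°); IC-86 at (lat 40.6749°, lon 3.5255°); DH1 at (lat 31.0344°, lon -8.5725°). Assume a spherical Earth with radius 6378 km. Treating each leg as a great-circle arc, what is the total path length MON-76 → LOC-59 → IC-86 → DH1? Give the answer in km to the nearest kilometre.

MON-76→LOC-59: c = 0.086850 rad, d = 553.93 km
LOC-59→IC-86: c = 0.331784 rad, d = 2116.12 km
IC-86→DH1: c = 0.239550 rad, d = 1527.85 km
Total = 553.93 + 2116.12 + 1527.85 = 4197.89 km

4198 km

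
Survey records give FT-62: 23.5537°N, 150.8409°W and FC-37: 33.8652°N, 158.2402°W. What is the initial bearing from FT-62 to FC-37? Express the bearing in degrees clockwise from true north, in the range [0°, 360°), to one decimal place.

Δλ = -7.3993°
y = sin Δλ · cos φ₂ = -0.106935
x = cos φ₁ sin φ₂ − sin φ₁ cos φ₂ cos Δλ = 0.181763
θ = atan2(y, x) = -30.4693° → 329.5307° (mod 360°)

329.5°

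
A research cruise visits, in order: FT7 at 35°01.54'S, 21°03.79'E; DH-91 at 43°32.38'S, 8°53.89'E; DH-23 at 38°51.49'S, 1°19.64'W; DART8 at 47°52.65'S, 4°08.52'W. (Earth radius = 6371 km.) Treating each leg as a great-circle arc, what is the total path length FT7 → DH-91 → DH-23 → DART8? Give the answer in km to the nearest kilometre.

3437 km

FT7: φ = -35.02567°, λ = +21.06317°
DH-91: φ = -43.53967°, λ = +8.89817°
DH-23: φ = -38.85817°, λ = -1.32733°
DART8: φ = -47.87750°, λ = -4.14200°
FT7→DH-91: c = 0.221131 rad, d = 1408.83 km
DH-91→DH-23: c = 0.157018 rad, d = 1000.36 km
DH-23→DART8: c = 0.161387 rad, d = 1028.19 km
Total = 1408.83 + 1000.36 + 1028.19 = 3437.38 km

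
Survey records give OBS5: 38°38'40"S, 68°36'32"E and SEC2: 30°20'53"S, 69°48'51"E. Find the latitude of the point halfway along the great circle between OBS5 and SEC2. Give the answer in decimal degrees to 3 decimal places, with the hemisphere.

OBS5: φ = -38.64444°, λ = +68.60889°
SEC2: φ = -30.34806°, λ = +69.81417°
Bx = cos φ₂ cos Δλ = 0.862781,  By = cos φ₂ sin Δλ = 0.018152
φₘ = atan2(sin φ₁ + sin φ₂, √((cos φ₁ + Bx)² + By²)) = -34.49773°
λₘ = λ₁ + atan2(By, cos φ₁ + Bx) = 69.24156°

34.498°S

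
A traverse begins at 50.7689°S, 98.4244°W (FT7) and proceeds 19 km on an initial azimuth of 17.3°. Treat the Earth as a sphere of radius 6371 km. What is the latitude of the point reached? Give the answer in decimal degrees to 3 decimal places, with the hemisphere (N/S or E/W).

50.606°S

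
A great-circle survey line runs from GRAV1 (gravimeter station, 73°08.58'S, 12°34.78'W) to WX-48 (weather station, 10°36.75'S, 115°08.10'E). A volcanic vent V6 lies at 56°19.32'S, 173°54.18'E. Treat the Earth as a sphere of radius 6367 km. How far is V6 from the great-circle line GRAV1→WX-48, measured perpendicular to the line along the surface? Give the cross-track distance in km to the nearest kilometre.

4397 km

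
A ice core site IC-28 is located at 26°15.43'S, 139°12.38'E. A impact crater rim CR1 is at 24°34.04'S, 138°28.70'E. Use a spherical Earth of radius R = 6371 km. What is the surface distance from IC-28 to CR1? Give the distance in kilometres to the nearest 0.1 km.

201.6 km

IC-28: φ = -26.25717°, λ = +139.20633°
CR1: φ = -24.56733°, λ = +138.47833°
Δφ = 1.6898°,  Δλ = -0.7280°
a = sin²(Δφ/2) + cos φ₁ cos φ₂ sin²(Δλ/2) = 0.000250
c = 2·arcsin(√a) = 0.031647 rad = 1.8132°
d = R·c = 6371 × 0.031647 = 201.6 km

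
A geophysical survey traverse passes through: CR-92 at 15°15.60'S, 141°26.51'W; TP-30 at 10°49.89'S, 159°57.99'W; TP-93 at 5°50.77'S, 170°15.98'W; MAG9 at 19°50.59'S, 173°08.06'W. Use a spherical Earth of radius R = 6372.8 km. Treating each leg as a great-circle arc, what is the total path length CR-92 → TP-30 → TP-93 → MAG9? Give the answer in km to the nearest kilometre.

CR-92: φ = -15.26000°, λ = -141.44183°
TP-30: φ = -10.83150°, λ = -159.96650°
TP-93: φ = -5.84617°, λ = -170.26633°
MAG9: φ = -19.84317°, λ = -173.13433°
CR-92→TP-30: c = 0.324159 rad, d = 2065.80 km
TP-30→TP-93: c = 0.197949 rad, d = 1261.49 km
TP-93→MAG9: c = 0.249093 rad, d = 1587.42 km
Total = 2065.80 + 1261.49 + 1587.42 = 4914.71 km

4915 km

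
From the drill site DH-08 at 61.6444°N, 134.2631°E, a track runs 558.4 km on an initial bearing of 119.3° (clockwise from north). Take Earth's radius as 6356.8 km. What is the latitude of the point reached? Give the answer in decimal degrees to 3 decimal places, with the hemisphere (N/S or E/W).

58.896°N

δ = d/R = 558.4/6356.8 = 0.087843 rad
φ₂ = arcsin(sin φ₁ cos δ + cos φ₁ sin δ cos θ)
   = arcsin(0.88002·0.99614 + 0.47494·0.08773·-0.48938) = 58.89620°
λ₂ = λ₁ + atan2(sin θ sin δ cos φ₁, cos δ − sin φ₁ sin φ₂) = 142.77990°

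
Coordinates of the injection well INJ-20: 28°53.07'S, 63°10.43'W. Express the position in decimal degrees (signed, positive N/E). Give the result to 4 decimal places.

lat: 28.8845° S → -28.8845°
lon: 63.1738° W → -63.1738°

-28.8845°, -63.1738°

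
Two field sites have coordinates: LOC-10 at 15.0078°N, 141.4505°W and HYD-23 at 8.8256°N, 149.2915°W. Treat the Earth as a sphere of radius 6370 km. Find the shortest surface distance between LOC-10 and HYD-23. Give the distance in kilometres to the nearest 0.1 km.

1095.0 km

Δφ = -6.1822°,  Δλ = -7.8410°
a = sin²(Δφ/2) + cos φ₁ cos φ₂ sin²(Δλ/2) = 0.007370
c = 2·arcsin(√a) = 0.171905 rad = 9.8494°
d = R·c = 6370 × 0.171905 = 1095.0 km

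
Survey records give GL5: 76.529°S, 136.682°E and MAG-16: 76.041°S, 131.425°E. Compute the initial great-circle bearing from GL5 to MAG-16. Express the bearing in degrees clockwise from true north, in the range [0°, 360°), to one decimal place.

Δλ = -5.2570°
y = sin Δλ · cos φ₂ = -0.022102
x = cos φ₁ sin φ₂ − sin φ₁ cos φ₂ cos Δλ = 0.007530
θ = atan2(y, x) = -71.1856° → 288.8144° (mod 360°)

288.8°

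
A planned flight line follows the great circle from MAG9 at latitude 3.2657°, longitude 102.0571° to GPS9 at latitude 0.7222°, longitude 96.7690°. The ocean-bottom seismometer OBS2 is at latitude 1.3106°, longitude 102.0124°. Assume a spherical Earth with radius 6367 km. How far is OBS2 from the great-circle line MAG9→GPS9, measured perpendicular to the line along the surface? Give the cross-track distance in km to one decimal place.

193.8 km

δ₁₃ = central angle MAG9→OBS2 = 0.034132 rad  (haversine)
θ₁₃ = bearing MAG9→OBS2 = 181.310°,  θ₁₂ = bearing MAG9→GPS9 = 244.409°
dₓₜ = R·arcsin(sin δ₁₃ · sin(θ₁₃ − θ₁₂)) = 6367·arcsin(0.03413·sin(-63.100°)) = -193.795 km
|dₓₜ| = 193.795 km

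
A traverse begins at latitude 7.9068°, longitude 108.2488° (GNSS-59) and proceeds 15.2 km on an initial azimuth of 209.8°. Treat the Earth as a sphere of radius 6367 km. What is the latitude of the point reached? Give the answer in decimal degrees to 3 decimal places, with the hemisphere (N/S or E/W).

7.788°N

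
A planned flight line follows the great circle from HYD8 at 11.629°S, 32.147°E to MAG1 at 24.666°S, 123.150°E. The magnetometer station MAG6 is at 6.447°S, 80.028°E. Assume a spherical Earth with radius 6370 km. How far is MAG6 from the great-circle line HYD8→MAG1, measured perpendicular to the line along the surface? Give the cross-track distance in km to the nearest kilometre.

2119 km

δ₁₃ = central angle HYD8→MAG6 = 0.829309 rad  (haversine)
θ₁₃ = bearing HYD8→MAG6 = 88.107°,  θ₁₂ = bearing HYD8→MAG1 = 114.390°
dₓₜ = R·arcsin(sin δ₁₃ · sin(θ₁₃ − θ₁₂)) = 6370·arcsin(0.73747·sin(-26.282°)) = -2118.950 km
|dₓₜ| = 2118.950 km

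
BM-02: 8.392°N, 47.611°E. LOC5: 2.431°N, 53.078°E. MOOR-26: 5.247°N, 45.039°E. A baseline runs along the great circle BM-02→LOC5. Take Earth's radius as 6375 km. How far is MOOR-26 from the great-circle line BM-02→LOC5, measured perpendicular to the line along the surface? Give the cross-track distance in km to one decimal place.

446.3 km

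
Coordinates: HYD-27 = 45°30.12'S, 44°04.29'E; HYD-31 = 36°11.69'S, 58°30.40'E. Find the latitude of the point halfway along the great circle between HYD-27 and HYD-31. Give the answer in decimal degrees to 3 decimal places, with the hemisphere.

41.073°S

HYD-27: φ = -45.50200°, λ = +44.07150°
HYD-31: φ = -36.19483°, λ = +58.50667°
Bx = cos φ₂ cos Δλ = 0.781536,  By = cos φ₂ sin Δλ = 0.201176
φₘ = atan2(sin φ₁ + sin φ₂, √((cos φ₁ + Bx)² + By²)) = -41.07293°
λₘ = λ₁ + atan2(By, cos φ₁ + Bx) = 51.79976°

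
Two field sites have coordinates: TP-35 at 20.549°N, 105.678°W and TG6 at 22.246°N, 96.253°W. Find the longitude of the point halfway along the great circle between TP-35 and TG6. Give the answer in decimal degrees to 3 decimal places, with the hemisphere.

100.993°W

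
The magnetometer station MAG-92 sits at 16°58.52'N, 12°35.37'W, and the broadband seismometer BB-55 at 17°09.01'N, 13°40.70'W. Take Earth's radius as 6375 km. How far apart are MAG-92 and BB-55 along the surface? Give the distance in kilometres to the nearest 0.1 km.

117.4 km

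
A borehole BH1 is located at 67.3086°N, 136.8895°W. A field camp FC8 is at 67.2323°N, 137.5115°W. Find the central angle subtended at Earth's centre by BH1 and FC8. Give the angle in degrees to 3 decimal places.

Δφ = -0.0763°,  Δλ = -0.6220°
a = sin²(Δφ/2) + cos φ₁ cos φ₂ sin²(Δλ/2) = 0.000005
c = 2·arcsin(√a) = 0.004401 rad = 0.2521°

0.252°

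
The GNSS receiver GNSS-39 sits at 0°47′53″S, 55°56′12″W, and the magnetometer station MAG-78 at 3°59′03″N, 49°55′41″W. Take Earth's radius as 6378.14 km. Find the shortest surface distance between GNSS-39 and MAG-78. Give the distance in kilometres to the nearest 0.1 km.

854.5 km

GNSS-39: φ = -0.79806°, λ = -55.93667°
MAG-78: φ = +3.98417°, λ = -49.92806°
Δφ = 4.7822°,  Δλ = 6.0086°
a = sin²(Δφ/2) + cos φ₁ cos φ₂ sin²(Δλ/2) = 0.004481
c = 2·arcsin(√a) = 0.133975 rad = 7.6762°
d = R·c = 6378.14 × 0.133975 = 854.5 km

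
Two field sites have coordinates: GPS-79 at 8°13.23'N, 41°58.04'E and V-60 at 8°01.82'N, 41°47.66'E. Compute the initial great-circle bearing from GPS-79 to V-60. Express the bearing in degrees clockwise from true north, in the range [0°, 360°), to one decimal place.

GPS-79: φ = +8.22050°, λ = +41.96733°
V-60: φ = +8.03033°, λ = +41.79433°
Δλ = -0.1730°
y = sin Δλ · cos φ₂ = -0.002990
x = cos φ₁ sin φ₂ − sin φ₁ cos φ₂ cos Δλ = -0.003318
θ = atan2(y, x) = -137.9817° → 222.0183° (mod 360°)

222.0°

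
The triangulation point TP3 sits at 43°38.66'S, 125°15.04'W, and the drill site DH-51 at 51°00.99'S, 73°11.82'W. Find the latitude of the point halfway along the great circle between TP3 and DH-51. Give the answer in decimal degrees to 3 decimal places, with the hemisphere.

50.348°S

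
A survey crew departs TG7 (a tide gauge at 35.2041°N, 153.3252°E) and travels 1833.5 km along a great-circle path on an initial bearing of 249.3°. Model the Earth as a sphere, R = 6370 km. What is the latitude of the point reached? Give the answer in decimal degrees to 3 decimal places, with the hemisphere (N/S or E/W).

28.085°N

δ = d/R = 1833.5/6370 = 0.287834 rad
φ₂ = arcsin(sin φ₁ cos δ + cos φ₁ sin δ cos θ)
   = arcsin(0.57649·0.95886 + 0.81710·0.28388·-0.35347) = 28.08520°
λ₂ = λ₁ + atan2(sin θ sin δ cos φ₁, cos δ − sin φ₁ sin φ₂) = 135.80800°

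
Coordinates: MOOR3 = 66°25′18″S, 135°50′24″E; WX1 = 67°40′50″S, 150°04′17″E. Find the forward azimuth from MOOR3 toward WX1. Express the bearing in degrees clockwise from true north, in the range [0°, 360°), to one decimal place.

109.3°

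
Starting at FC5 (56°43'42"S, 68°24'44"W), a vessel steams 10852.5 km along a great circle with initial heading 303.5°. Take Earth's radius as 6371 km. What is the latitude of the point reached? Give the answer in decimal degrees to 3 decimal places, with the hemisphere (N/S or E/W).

24.249°N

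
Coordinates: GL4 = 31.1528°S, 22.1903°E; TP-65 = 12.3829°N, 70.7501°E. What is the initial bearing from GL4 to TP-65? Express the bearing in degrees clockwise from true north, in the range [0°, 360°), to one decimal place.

54.7°

Δλ = 48.5598°
y = sin Δλ · cos φ₂ = 0.732207
x = cos φ₁ sin φ₂ − sin φ₁ cos φ₂ cos Δλ = 0.517937
θ = atan2(y, x) = 54.7258° → 54.7258° (mod 360°)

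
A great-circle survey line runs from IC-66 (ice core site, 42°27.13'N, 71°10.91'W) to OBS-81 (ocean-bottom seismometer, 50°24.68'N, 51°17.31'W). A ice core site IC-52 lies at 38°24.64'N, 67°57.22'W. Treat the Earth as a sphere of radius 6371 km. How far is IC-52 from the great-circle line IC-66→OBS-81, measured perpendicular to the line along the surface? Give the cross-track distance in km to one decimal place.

IC-66: φ = +42.45217°, λ = -71.18183°
OBS-81: φ = +50.41133°, λ = -51.28850°
IC-52: φ = +38.41067°, λ = -67.95367°
δ₁₃ = central angle IC-66→IC-52 = 0.082536 rad  (haversine)
θ₁₃ = bearing IC-66→IC-52 = 147.641°,  θ₁₂ = bearing IC-66→OBS-81 = 52.877°
dₓₜ = R·arcsin(sin δ₁₃ · sin(θ₁₃ − θ₁₂)) = 6371·arcsin(0.08244·sin(94.764°)) = 524.016 km
|dₓₜ| = 524.016 km

524.0 km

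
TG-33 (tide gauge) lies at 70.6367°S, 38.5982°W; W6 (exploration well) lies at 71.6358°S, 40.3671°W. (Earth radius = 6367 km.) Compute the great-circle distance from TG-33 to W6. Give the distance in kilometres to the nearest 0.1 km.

Δφ = -0.9991°,  Δλ = -1.7689°
a = sin²(Δφ/2) + cos φ₁ cos φ₂ sin²(Δλ/2) = 0.000101
c = 2·arcsin(√a) = 0.020091 rad = 1.1511°
d = R·c = 6367 × 0.020091 = 127.9 km

127.9 km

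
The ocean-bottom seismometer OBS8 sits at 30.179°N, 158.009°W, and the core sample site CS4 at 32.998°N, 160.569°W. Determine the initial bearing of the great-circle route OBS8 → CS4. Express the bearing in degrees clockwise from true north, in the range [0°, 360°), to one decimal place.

322.9°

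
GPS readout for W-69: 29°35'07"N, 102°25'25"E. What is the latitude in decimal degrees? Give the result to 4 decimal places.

29.5853°N

29° + 35′/60 + 7″/3600 = 29 + 0.58333 + 0.00194 = 29.5853°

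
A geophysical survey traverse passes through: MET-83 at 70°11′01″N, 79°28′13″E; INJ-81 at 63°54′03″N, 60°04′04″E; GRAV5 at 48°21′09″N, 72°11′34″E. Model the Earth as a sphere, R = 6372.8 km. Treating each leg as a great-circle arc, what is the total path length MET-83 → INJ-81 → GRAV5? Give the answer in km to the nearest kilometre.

MET-83: φ = +70.18361°, λ = +79.47028°
INJ-81: φ = +63.90083°, λ = +60.06778°
GRAV5: φ = +48.35250°, λ = +72.19278°
MET-83→INJ-81: c = 0.170358 rad, d = 1085.66 km
INJ-81→GRAV5: c = 0.294722 rad, d = 1878.21 km
Total = 1085.66 + 1878.21 = 2963.87 km

2964 km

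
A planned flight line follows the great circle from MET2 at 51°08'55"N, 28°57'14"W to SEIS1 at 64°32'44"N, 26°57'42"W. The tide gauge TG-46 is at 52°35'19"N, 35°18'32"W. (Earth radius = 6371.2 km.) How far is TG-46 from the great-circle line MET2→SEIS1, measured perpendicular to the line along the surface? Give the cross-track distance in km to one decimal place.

MET2: φ = +51.14861°, λ = -28.95389°
SEIS1: φ = +64.54556°, λ = -26.96167°
TG-46: φ = +52.58861°, λ = -35.30889°
δ₁₃ = central angle MET2→TG-46 = 0.072922 rad  (haversine)
θ₁₃ = bearing MET2→TG-46 = 292.633°,  θ₁₂ = bearing MET2→SEIS1 = 3.686°
dₓₜ = R·arcsin(sin δ₁₃ · sin(θ₁₃ − θ₁₂)) = 6371.2·arcsin(0.07286·sin(288.946°)) = -439.391 km
|dₓₜ| = 439.391 km

439.4 km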